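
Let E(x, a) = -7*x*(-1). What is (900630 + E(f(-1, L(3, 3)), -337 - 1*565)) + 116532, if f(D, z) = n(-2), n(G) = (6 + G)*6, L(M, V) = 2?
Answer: 1017330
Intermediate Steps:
n(G) = 36 + 6*G
f(D, z) = 24 (f(D, z) = 36 + 6*(-2) = 36 - 12 = 24)
E(x, a) = 7*x
(900630 + E(f(-1, L(3, 3)), -337 - 1*565)) + 116532 = (900630 + 7*24) + 116532 = (900630 + 168) + 116532 = 900798 + 116532 = 1017330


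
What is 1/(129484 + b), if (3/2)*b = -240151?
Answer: -3/91850 ≈ -3.2662e-5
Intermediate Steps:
b = -480302/3 (b = (2/3)*(-240151) = -480302/3 ≈ -1.6010e+5)
1/(129484 + b) = 1/(129484 - 480302/3) = 1/(-91850/3) = -3/91850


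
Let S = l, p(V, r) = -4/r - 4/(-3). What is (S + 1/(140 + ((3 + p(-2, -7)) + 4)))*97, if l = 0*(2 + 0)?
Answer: 2037/3127 ≈ 0.65142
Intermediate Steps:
p(V, r) = 4/3 - 4/r (p(V, r) = -4/r - 4*(-⅓) = -4/r + 4/3 = 4/3 - 4/r)
l = 0 (l = 0*2 = 0)
S = 0
(S + 1/(140 + ((3 + p(-2, -7)) + 4)))*97 = (0 + 1/(140 + ((3 + (4/3 - 4/(-7))) + 4)))*97 = (0 + 1/(140 + ((3 + (4/3 - 4*(-⅐))) + 4)))*97 = (0 + 1/(140 + ((3 + (4/3 + 4/7)) + 4)))*97 = (0 + 1/(140 + ((3 + 40/21) + 4)))*97 = (0 + 1/(140 + (103/21 + 4)))*97 = (0 + 1/(140 + 187/21))*97 = (0 + 1/(3127/21))*97 = (0 + 21/3127)*97 = (21/3127)*97 = 2037/3127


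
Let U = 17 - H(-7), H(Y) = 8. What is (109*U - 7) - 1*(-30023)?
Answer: 30997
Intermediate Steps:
U = 9 (U = 17 - 1*8 = 17 - 8 = 9)
(109*U - 7) - 1*(-30023) = (109*9 - 7) - 1*(-30023) = (981 - 7) + 30023 = 974 + 30023 = 30997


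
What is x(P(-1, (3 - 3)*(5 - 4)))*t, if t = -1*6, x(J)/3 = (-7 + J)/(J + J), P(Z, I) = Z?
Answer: -72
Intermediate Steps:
x(J) = 3*(-7 + J)/(2*J) (x(J) = 3*((-7 + J)/(J + J)) = 3*((-7 + J)/((2*J))) = 3*((-7 + J)*(1/(2*J))) = 3*((-7 + J)/(2*J)) = 3*(-7 + J)/(2*J))
t = -6
x(P(-1, (3 - 3)*(5 - 4)))*t = ((3/2)*(-7 - 1)/(-1))*(-6) = ((3/2)*(-1)*(-8))*(-6) = 12*(-6) = -72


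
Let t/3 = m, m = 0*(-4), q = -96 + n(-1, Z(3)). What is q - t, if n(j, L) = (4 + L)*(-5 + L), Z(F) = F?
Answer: -110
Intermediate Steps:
n(j, L) = (-5 + L)*(4 + L)
q = -110 (q = -96 + (-20 + 3² - 1*3) = -96 + (-20 + 9 - 3) = -96 - 14 = -110)
m = 0
t = 0 (t = 3*0 = 0)
q - t = -110 - 1*0 = -110 + 0 = -110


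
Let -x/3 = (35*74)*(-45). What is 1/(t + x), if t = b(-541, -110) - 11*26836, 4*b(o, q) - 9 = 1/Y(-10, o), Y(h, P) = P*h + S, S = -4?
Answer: 21624/1177561951 ≈ 1.8363e-5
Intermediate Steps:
x = 349650 (x = -3*35*74*(-45) = -7770*(-45) = -3*(-116550) = 349650)
Y(h, P) = -4 + P*h (Y(h, P) = P*h - 4 = -4 + P*h)
b(o, q) = 9/4 + 1/(4*(-4 - 10*o)) (b(o, q) = 9/4 + 1/(4*(-4 + o*(-10))) = 9/4 + 1/(4*(-4 - 10*o)))
t = -6383269649/21624 (t = 5*(7 + 18*(-541))/(8*(2 + 5*(-541))) - 11*26836 = 5*(7 - 9738)/(8*(2 - 2705)) - 295196 = (5/8)*(-9731)/(-2703) - 295196 = (5/8)*(-1/2703)*(-9731) - 295196 = 48655/21624 - 295196 = -6383269649/21624 ≈ -2.9519e+5)
1/(t + x) = 1/(-6383269649/21624 + 349650) = 1/(1177561951/21624) = 21624/1177561951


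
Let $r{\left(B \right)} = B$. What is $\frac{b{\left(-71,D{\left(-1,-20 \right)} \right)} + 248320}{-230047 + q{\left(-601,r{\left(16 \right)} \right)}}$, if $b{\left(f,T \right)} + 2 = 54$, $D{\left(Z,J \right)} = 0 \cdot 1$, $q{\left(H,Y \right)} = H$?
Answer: $- \frac{62093}{57662} \approx -1.0768$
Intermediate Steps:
$D{\left(Z,J \right)} = 0$
$b{\left(f,T \right)} = 52$ ($b{\left(f,T \right)} = -2 + 54 = 52$)
$\frac{b{\left(-71,D{\left(-1,-20 \right)} \right)} + 248320}{-230047 + q{\left(-601,r{\left(16 \right)} \right)}} = \frac{52 + 248320}{-230047 - 601} = \frac{248372}{-230648} = 248372 \left(- \frac{1}{230648}\right) = - \frac{62093}{57662}$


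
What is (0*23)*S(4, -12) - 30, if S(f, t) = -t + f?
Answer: -30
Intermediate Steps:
S(f, t) = f - t
(0*23)*S(4, -12) - 30 = (0*23)*(4 - 1*(-12)) - 30 = 0*(4 + 12) - 30 = 0*16 - 30 = 0 - 30 = -30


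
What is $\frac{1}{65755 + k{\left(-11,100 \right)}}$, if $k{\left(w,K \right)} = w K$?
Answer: $\frac{1}{64655} \approx 1.5467 \cdot 10^{-5}$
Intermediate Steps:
$k{\left(w,K \right)} = K w$
$\frac{1}{65755 + k{\left(-11,100 \right)}} = \frac{1}{65755 + 100 \left(-11\right)} = \frac{1}{65755 - 1100} = \frac{1}{64655}$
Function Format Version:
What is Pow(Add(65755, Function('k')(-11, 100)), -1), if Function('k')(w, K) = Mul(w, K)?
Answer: Rational(1, 64655) ≈ 1.5467e-5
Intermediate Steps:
Function('k')(w, K) = Mul(K, w)
Pow(Add(65755, Function('k')(-11, 100)), -1) = Pow(Add(65755, Mul(100, -11)), -1) = Pow(Add(65755, -1100), -1) = Pow(64655, -1) = Rational(1, 64655)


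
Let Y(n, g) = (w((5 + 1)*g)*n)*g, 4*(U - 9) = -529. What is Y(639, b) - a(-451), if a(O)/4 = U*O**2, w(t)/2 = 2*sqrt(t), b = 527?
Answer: 100276693 + 1347012*sqrt(3162) ≈ 1.7602e+8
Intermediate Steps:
U = -493/4 (U = 9 + (1/4)*(-529) = 9 - 529/4 = -493/4 ≈ -123.25)
w(t) = 4*sqrt(t) (w(t) = 2*(2*sqrt(t)) = 4*sqrt(t))
a(O) = -493*O**2 (a(O) = 4*(-493*O**2/4) = -493*O**2)
Y(n, g) = 4*n*sqrt(6)*g**(3/2) (Y(n, g) = ((4*sqrt((5 + 1)*g))*n)*g = ((4*sqrt(6*g))*n)*g = ((4*(sqrt(6)*sqrt(g)))*n)*g = ((4*sqrt(6)*sqrt(g))*n)*g = (4*n*sqrt(6)*sqrt(g))*g = 4*n*sqrt(6)*g**(3/2))
Y(639, b) - a(-451) = 4*639*sqrt(6)*527**(3/2) - (-493)*(-451)**2 = 4*639*sqrt(6)*(527*sqrt(527)) - (-493)*203401 = 1347012*sqrt(3162) - 1*(-100276693) = 1347012*sqrt(3162) + 100276693 = 100276693 + 1347012*sqrt(3162)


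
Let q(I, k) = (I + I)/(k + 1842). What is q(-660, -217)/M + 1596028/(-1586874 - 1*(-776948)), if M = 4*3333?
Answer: -2015047652/1022531575 ≈ -1.9706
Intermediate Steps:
M = 13332
q(I, k) = 2*I/(1842 + k) (q(I, k) = (2*I)/(1842 + k) = 2*I/(1842 + k))
q(-660, -217)/M + 1596028/(-1586874 - 1*(-776948)) = (2*(-660)/(1842 - 217))/13332 + 1596028/(-1586874 - 1*(-776948)) = (2*(-660)/1625)*(1/13332) + 1596028/(-1586874 + 776948) = (2*(-660)*(1/1625))*(1/13332) + 1596028/(-809926) = -264/325*1/13332 + 1596028*(-1/809926) = -2/32825 - 798014/404963 = -2015047652/1022531575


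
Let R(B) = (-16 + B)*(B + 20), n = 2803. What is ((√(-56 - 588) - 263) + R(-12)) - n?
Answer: -3290 + 2*I*√161 ≈ -3290.0 + 25.377*I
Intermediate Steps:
R(B) = (-16 + B)*(20 + B)
((√(-56 - 588) - 263) + R(-12)) - n = ((√(-56 - 588) - 263) + (-320 + (-12)² + 4*(-12))) - 1*2803 = ((√(-644) - 263) + (-320 + 144 - 48)) - 2803 = ((2*I*√161 - 263) - 224) - 2803 = ((-263 + 2*I*√161) - 224) - 2803 = (-487 + 2*I*√161) - 2803 = -3290 + 2*I*√161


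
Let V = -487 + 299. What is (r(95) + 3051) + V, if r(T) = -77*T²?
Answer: -692062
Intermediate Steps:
V = -188
(r(95) + 3051) + V = (-77*95² + 3051) - 188 = (-77*9025 + 3051) - 188 = (-694925 + 3051) - 188 = -691874 - 188 = -692062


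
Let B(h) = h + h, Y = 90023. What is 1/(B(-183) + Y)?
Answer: 1/89657 ≈ 1.1154e-5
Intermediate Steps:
B(h) = 2*h
1/(B(-183) + Y) = 1/(2*(-183) + 90023) = 1/(-366 + 90023) = 1/89657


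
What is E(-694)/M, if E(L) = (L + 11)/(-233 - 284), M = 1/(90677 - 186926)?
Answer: -65738067/517 ≈ -1.2715e+5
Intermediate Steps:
M = -1/96249 (M = 1/(-96249) = -1/96249 ≈ -1.0390e-5)
E(L) = -1/47 - L/517 (E(L) = (11 + L)/(-517) = (11 + L)*(-1/517) = -1/47 - L/517)
E(-694)/M = (-1/47 - 1/517*(-694))/(-1/96249) = (-1/47 + 694/517)*(-96249) = (683/517)*(-96249) = -65738067/517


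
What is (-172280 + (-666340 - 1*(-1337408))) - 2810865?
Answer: -2312077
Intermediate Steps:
(-172280 + (-666340 - 1*(-1337408))) - 2810865 = (-172280 + (-666340 + 1337408)) - 2810865 = (-172280 + 671068) - 2810865 = 498788 - 2810865 = -2312077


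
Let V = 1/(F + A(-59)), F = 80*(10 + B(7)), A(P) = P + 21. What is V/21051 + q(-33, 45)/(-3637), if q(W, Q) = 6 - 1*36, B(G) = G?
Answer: 834886297/101215607814 ≈ 0.0082486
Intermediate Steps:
A(P) = 21 + P
F = 1360 (F = 80*(10 + 7) = 80*17 = 1360)
q(W, Q) = -30 (q(W, Q) = 6 - 36 = -30)
V = 1/1322 (V = 1/(1360 + (21 - 59)) = 1/(1360 - 38) = 1/1322 ≈ 0.00075643)
V/21051 + q(-33, 45)/(-3637) = (1/1322)/21051 - 30/(-3637) = (1/1322)*(1/21051) - 30*(-1/3637) = 1/27829422 + 30/3637 = 834886297/101215607814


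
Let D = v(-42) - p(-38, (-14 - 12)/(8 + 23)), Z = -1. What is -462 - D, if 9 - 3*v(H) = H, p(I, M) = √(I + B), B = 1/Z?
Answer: -479 + I*√39 ≈ -479.0 + 6.245*I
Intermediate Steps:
B = -1 (B = 1/(-1) = -1)
p(I, M) = √(-1 + I) (p(I, M) = √(I - 1) = √(-1 + I))
v(H) = 3 - H/3
D = 17 - I*√39 (D = (3 - ⅓*(-42)) - √(-1 - 38) = (3 + 14) - √(-39) = 17 - I*√39 ≈ 17.0 - 6.245*I)
-462 - D = -462 - (17 - I*√39) = -462 + (-17 + I*√39) = -479 + I*√39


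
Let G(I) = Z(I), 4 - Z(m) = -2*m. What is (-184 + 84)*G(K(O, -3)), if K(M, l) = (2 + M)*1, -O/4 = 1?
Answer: 0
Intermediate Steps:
O = -4 (O = -4*1 = -4)
K(M, l) = 2 + M
Z(m) = 4 + 2*m (Z(m) = 4 - (-2)*m = 4 + 2*m)
G(I) = 4 + 2*I
(-184 + 84)*G(K(O, -3)) = (-184 + 84)*(4 + 2*(2 - 4)) = -100*(4 + 2*(-2)) = -100*(4 - 4) = -100*0 = 0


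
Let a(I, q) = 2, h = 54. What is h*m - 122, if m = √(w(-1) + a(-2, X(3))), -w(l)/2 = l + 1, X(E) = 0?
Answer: -122 + 54*√2 ≈ -45.632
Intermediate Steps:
w(l) = -2 - 2*l (w(l) = -2*(l + 1) = -2*(1 + l) = -2 - 2*l)
m = √2 (m = √((-2 - 2*(-1)) + 2) = √((-2 + 2) + 2) = √(0 + 2) = √2 ≈ 1.4142)
h*m - 122 = 54*√2 - 122 = -122 + 54*√2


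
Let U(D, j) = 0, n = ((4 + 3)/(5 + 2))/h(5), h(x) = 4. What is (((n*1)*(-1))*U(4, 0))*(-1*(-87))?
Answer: 0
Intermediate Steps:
n = 1/4 (n = ((4 + 3)/(5 + 2))/4 = (7/7)*(1/4) = (7*(1/7))*(1/4) = 1*(1/4) = 1/4 ≈ 0.25000)
(((n*1)*(-1))*U(4, 0))*(-1*(-87)) = ((((1/4)*1)*(-1))*0)*(-1*(-87)) = (((1/4)*(-1))*0)*87 = -1/4*0*87 = 0*87 = 0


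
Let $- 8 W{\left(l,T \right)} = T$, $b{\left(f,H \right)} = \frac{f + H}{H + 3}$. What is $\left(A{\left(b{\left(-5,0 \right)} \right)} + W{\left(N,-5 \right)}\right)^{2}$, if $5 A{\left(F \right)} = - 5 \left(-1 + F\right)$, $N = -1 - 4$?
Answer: $\frac{6241}{576} \approx 10.835$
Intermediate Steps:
$N = -5$ ($N = -1 - 4 = -5$)
$b{\left(f,H \right)} = \frac{H + f}{3 + H}$
$W{\left(l,T \right)} = - \frac{T}{8}$
$A{\left(F \right)} = 1 - F$ ($A{\left(F \right)} = \frac{\left(-5\right) \left(-1 + F\right)}{5} = \frac{5 - 5 F}{5} = 1 - F$)
$\left(A{\left(b{\left(-5,0 \right)} \right)} + W{\left(N,-5 \right)}\right)^{2} = \left(\left(1 - \frac{0 - 5}{3 + 0}\right) - - \frac{5}{8}\right)^{2} = \left(\left(1 - \frac{1}{3} \left(-5\right)\right) + \frac{5}{8}\right)^{2} = \left(\left(1 - - \frac{5}{3}\right) + \frac{5}{8}\right)^{2} = \left(\left(1 + \frac{5}{3}\right) + \frac{5}{8}\right)^{2} = \left(\frac{8}{3} + \frac{5}{8}\right)^{2} = \left(\frac{79}{24}\right)^{2} = \frac{6241}{576}$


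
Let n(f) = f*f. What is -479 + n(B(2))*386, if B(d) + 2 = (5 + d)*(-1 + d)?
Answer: 9171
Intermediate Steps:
B(d) = -2 + (-1 + d)*(5 + d) (B(d) = -2 + (5 + d)*(-1 + d) = -2 + (-1 + d)*(5 + d))
n(f) = f²
-479 + n(B(2))*386 = -479 + (-7 + 2² + 4*2)²*386 = -479 + (-7 + 4 + 8)²*386 = -479 + 5²*386 = -479 + 25*386 = -479 + 9650 = 9171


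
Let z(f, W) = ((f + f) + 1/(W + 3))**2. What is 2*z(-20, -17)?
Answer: 314721/98 ≈ 3211.4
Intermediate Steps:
z(f, W) = (1/(3 + W) + 2*f)**2 (z(f, W) = (2*f + 1/(3 + W))**2 = (1/(3 + W) + 2*f)**2)
2*z(-20, -17) = 2*((1 + 6*(-20) + 2*(-17)*(-20))**2/(3 - 17)**2) = 2*((1 - 120 + 680)**2/(-14)**2) = 2*((1/196)*561**2) = 2*((1/196)*314721) = 2*(314721/196) = 314721/98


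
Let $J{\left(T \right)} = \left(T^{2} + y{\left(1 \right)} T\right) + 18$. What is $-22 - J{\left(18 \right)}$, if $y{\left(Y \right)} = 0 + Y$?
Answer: $-382$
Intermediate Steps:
$y{\left(Y \right)} = Y$
$J{\left(T \right)} = 18 + T + T^{2}$ ($J{\left(T \right)} = \left(T^{2} + 1 T\right) + 18 = \left(T^{2} + T\right) + 18 = \left(T + T^{2}\right) + 18 = 18 + T + T^{2}$)
$-22 - J{\left(18 \right)} = -22 - \left(18 + 18 + 18^{2}\right) = -22 - \left(18 + 18 + 324\right) = -22 - 360 = -382$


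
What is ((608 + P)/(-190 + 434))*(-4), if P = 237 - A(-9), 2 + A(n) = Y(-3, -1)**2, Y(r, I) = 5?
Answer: -822/61 ≈ -13.475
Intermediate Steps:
A(n) = 23 (A(n) = -2 + 5**2 = -2 + 25 = 23)
P = 214 (P = 237 - 1*23 = 237 - 23 = 214)
((608 + P)/(-190 + 434))*(-4) = ((608 + 214)/(-190 + 434))*(-4) = (822/244)*(-4) = (822*(1/244))*(-4) = (411/122)*(-4) = -822/61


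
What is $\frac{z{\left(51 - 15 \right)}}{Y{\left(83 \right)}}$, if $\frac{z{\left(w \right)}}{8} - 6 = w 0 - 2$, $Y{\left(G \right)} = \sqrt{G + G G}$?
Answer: $\frac{16 \sqrt{1743}}{1743} \approx 0.38324$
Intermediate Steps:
$Y{\left(G \right)} = \sqrt{G + G^{2}}$
$z{\left(w \right)} = 32$ ($z{\left(w \right)} = 48 + 8 \left(w 0 - 2\right) = 48 + 8 \left(0 - 2\right) = 48 + 8 \left(-2\right) = 48 - 16 = 32$)
$\frac{z{\left(51 - 15 \right)}}{Y{\left(83 \right)}} = \frac{32}{\sqrt{83 \left(1 + 83\right)}} = \frac{32}{\sqrt{83 \cdot 84}} = \frac{32}{\sqrt{6972}} = \frac{32}{2 \sqrt{1743}} = 32 \frac{\sqrt{1743}}{3486} = \frac{16 \sqrt{1743}}{1743}$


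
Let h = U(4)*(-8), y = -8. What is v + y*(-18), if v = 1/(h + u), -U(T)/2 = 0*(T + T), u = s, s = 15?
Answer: 2161/15 ≈ 144.07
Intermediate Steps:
u = 15
U(T) = 0 (U(T) = -0*(T + T) = -0*2*T = -2*0 = 0)
h = 0 (h = 0*(-8) = 0)
v = 1/15 (v = 1/(0 + 15) = 1/15 ≈ 0.066667)
v + y*(-18) = 1/15 - 8*(-18) = 1/15 + 144 = 2161/15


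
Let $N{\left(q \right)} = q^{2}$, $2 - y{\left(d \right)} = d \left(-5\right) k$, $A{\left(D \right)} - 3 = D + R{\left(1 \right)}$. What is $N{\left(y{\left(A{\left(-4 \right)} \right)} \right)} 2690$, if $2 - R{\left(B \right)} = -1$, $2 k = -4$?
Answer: $871560$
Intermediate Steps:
$k = -2$ ($k = \frac{1}{2} \left(-4\right) = -2$)
$R{\left(B \right)} = 3$ ($R{\left(B \right)} = 2 - -1 = 2 + 1 = 3$)
$A{\left(D \right)} = 6 + D$ ($A{\left(D \right)} = 3 + \left(D + 3\right) = 3 + \left(3 + D\right) = 6 + D$)
$y{\left(d \right)} = 2 - 10 d$ ($y{\left(d \right)} = 2 - d \left(-5\right) \left(-2\right) = 2 - - 5 d \left(-2\right) = 2 - 10 d$)
$N{\left(y{\left(A{\left(-4 \right)} \right)} \right)} 2690 = \left(2 - 10 \left(6 - 4\right)\right)^{2} \cdot 2690 = \left(2 - 20\right)^{2} \cdot 2690 = \left(-18\right)^{2} \cdot 2690 = 324 \cdot 2690 = 871560$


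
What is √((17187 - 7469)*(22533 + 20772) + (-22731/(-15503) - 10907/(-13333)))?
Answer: √17980517716776830306470346/206701499 ≈ 20514.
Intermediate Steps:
√((17187 - 7469)*(22533 + 20772) + (-22731/(-15503) - 10907/(-13333))) = √(9718*43305 + (-22731*(-1/15503) - 10907*(-1/13333))) = √(420837990 + (22731/15503 + 10907/13333)) = √(420837990 + 472163644/206701499) = √(86987843841310654/206701499) = √17980517716776830306470346/206701499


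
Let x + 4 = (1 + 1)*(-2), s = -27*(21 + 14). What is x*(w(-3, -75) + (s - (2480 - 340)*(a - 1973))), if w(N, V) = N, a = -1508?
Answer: -59587136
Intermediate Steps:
s = -945 (s = -27*35 = -945)
x = -8 (x = -4 + (1 + 1)*(-2) = -4 + 2*(-2) = -4 - 4 = -8)
x*(w(-3, -75) + (s - (2480 - 340)*(a - 1973))) = -8*(-3 + (-945 - (2480 - 340)*(-1508 - 1973))) = -8*(-3 + (-945 - 2140*(-3481))) = -8*(-3 + (-945 - 1*(-7449340))) = -8*(-3 + (-945 + 7449340)) = -8*(-3 + 7448395) = -8*7448392 = -59587136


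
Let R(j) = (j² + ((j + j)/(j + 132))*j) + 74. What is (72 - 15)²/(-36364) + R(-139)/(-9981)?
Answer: -3758778655/2540643588 ≈ -1.4795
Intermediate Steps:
R(j) = 74 + j² + 2*j²/(132 + j) (R(j) = (j² + ((2*j)/(132 + j))*j) + 74 = (j² + (2*j/(132 + j))*j) + 74 = (j² + 2*j²/(132 + j)) + 74 = 74 + j² + 2*j²/(132 + j))
(72 - 15)²/(-36364) + R(-139)/(-9981) = (72 - 15)²/(-36364) + ((9768 + (-139)³ + 74*(-139) + 134*(-139)²)/(132 - 139))/(-9981) = 57²*(-1/36364) + ((9768 - 2685619 - 10286 + 134*19321)/(-7))*(-1/9981) = 3249*(-1/36364) - (9768 - 2685619 - 10286 + 2589014)/7*(-1/9981) = -3249/36364 - ⅐*(-97123)*(-1/9981) = -3249/36364 + (97123/7)*(-1/9981) = -3249/36364 - 97123/69867 = -3758778655/2540643588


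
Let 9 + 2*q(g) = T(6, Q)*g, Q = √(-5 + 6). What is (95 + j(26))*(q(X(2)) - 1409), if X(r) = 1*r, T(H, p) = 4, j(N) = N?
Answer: -341099/2 ≈ -1.7055e+5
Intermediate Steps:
Q = 1 (Q = √1 = 1)
X(r) = r
q(g) = -9/2 + 2*g (q(g) = -9/2 + (4*g)/2 = -9/2 + 2*g)
(95 + j(26))*(q(X(2)) - 1409) = (95 + 26)*((-9/2 + 2*2) - 1409) = 121*((-9/2 + 4) - 1409) = 121*(-½ - 1409) = 121*(-2819/2) = -341099/2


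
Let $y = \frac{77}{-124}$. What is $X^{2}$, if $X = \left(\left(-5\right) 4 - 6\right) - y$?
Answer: $\frac{9903609}{15376} \approx 644.1$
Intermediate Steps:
$y = - \frac{77}{124}$ ($y = 77 \left(- \frac{1}{124}\right) = - \frac{77}{124} \approx -0.62097$)
$X = - \frac{3147}{124}$ ($X = \left(\left(-5\right) 4 - 6\right) - - \frac{77}{124} = \left(-20 - 6\right) + \frac{77}{124} = -26 + \frac{77}{124} = - \frac{3147}{124} \approx -25.379$)
$X^{2} = \left(- \frac{3147}{124}\right)^{2} = \frac{9903609}{15376}$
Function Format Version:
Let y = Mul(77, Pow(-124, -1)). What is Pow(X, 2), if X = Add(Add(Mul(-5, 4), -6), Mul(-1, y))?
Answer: Rational(9903609, 15376) ≈ 644.10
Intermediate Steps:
y = Rational(-77, 124) (y = Mul(77, Rational(-1, 124)) = Rational(-77, 124) ≈ -0.62097)
X = Rational(-3147, 124) (X = Add(Add(Mul(-5, 4), -6), Mul(-1, Rational(-77, 124))) = Add(Add(-20, -6), Rational(77, 124)) = Add(-26, Rational(77, 124)) = Rational(-3147, 124) ≈ -25.379)
Pow(X, 2) = Pow(Rational(-3147, 124), 2) = Rational(9903609, 15376)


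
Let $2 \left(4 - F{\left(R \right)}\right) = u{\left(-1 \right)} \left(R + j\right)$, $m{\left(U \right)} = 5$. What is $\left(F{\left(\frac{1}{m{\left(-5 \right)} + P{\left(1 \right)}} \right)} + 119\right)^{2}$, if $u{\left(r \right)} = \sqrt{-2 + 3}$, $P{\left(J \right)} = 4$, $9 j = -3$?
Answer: $\frac{1227664}{81} \approx 15156.0$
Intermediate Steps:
$j = - \frac{1}{3}$ ($j = \frac{1}{9} \left(-3\right) = - \frac{1}{3} \approx -0.33333$)
$u{\left(r \right)} = 1$ ($u{\left(r \right)} = \sqrt{1} = 1$)
$F{\left(R \right)} = \frac{25}{6} - \frac{R}{2}$ ($F{\left(R \right)} = 4 - \frac{1 \left(R - \frac{1}{3}\right)}{2} = 4 - \frac{1 \left(- \frac{1}{3} + R\right)}{2} = 4 - \frac{- \frac{1}{3} + R}{2} = 4 - \left(- \frac{1}{6} + \frac{R}{2}\right) = \frac{25}{6} - \frac{R}{2}$)
$\left(F{\left(\frac{1}{m{\left(-5 \right)} + P{\left(1 \right)}} \right)} + 119\right)^{2} = \left(\left(\frac{25}{6} - \frac{1}{2 \left(5 + 4\right)}\right) + 119\right)^{2} = \left(\left(\frac{25}{6} - \frac{1}{2 \cdot 9}\right) + 119\right)^{2} = \left(\left(\frac{25}{6} - \frac{1}{18}\right) + 119\right)^{2} = \left(\frac{37}{9} + 119\right)^{2} = \left(\frac{1108}{9}\right)^{2} = \frac{1227664}{81}$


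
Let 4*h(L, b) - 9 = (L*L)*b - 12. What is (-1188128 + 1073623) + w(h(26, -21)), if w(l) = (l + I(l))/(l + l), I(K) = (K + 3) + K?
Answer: -1083890135/9466 ≈ -1.1450e+5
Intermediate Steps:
I(K) = 3 + 2*K (I(K) = (3 + K) + K = 3 + 2*K)
h(L, b) = -¾ + b*L²/4 (h(L, b) = 9/4 + ((L*L)*b - 12)/4 = 9/4 + (L²*b - 12)/4 = 9/4 + (b*L² - 12)/4 = 9/4 + (-12 + b*L²)/4 = 9/4 + (-3 + b*L²/4) = -¾ + b*L²/4)
w(l) = (3 + 3*l)/(2*l) (w(l) = (l + (3 + 2*l))/(l + l) = (3 + 3*l)/((2*l)) = (3 + 3*l)*(1/(2*l)) = (3 + 3*l)/(2*l))
(-1188128 + 1073623) + w(h(26, -21)) = (-1188128 + 1073623) + 3*(1 + (-¾ + (¼)*(-21)*26²))/(2*(-¾ + (¼)*(-21)*26²)) = -114505 + 3*(1 + (-¾ + (¼)*(-21)*676))/(2*(-¾ + (¼)*(-21)*676)) = -114505 + 3*(1 + (-¾ - 3549))/(2*(-¾ - 3549)) = -114505 + 3*(1 - 14199/4)/(2*(-14199/4)) = -114505 + (3/2)*(-4/14199)*(-14195/4) = -114505 + 14195/9466 = -1083890135/9466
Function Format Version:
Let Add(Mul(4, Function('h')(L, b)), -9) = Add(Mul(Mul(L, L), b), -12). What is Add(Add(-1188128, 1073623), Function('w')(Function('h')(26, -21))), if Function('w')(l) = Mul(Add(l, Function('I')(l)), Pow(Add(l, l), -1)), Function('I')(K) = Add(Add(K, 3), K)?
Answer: Rational(-1083890135, 9466) ≈ -1.1450e+5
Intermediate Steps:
Function('I')(K) = Add(3, Mul(2, K)) (Function('I')(K) = Add(Add(3, K), K) = Add(3, Mul(2, K)))
Function('h')(L, b) = Add(Rational(-3, 4), Mul(Rational(1, 4), b, Pow(L, 2))) (Function('h')(L, b) = Add(Rational(9, 4), Mul(Rational(1, 4), Add(Mul(Mul(L, L), b), -12))) = Add(Rational(9, 4), Mul(Rational(1, 4), Add(Mul(Pow(L, 2), b), -12))) = Add(Rational(9, 4), Mul(Rational(1, 4), Add(Mul(b, Pow(L, 2)), -12))) = Add(Rational(9, 4), Mul(Rational(1, 4), Add(-12, Mul(b, Pow(L, 2))))) = Add(Rational(9, 4), Add(-3, Mul(Rational(1, 4), b, Pow(L, 2)))) = Add(Rational(-3, 4), Mul(Rational(1, 4), b, Pow(L, 2))))
Function('w')(l) = Mul(Rational(1, 2), Pow(l, -1), Add(3, Mul(3, l))) (Function('w')(l) = Mul(Add(l, Add(3, Mul(2, l))), Pow(Add(l, l), -1)) = Mul(Add(3, Mul(3, l)), Pow(Mul(2, l), -1)) = Mul(Add(3, Mul(3, l)), Mul(Rational(1, 2), Pow(l, -1))) = Mul(Rational(1, 2), Pow(l, -1), Add(3, Mul(3, l))))
Add(Add(-1188128, 1073623), Function('w')(Function('h')(26, -21))) = Add(Add(-1188128, 1073623), Mul(Rational(3, 2), Pow(Add(Rational(-3, 4), Mul(Rational(1, 4), -21, Pow(26, 2))), -1), Add(1, Add(Rational(-3, 4), Mul(Rational(1, 4), -21, Pow(26, 2)))))) = Add(-114505, Mul(Rational(3, 2), Pow(Add(Rational(-3, 4), Mul(Rational(1, 4), -21, 676)), -1), Add(1, Add(Rational(-3, 4), Mul(Rational(1, 4), -21, 676))))) = Add(-114505, Mul(Rational(3, 2), Pow(Add(Rational(-3, 4), -3549), -1), Add(1, Add(Rational(-3, 4), -3549)))) = Add(-114505, Mul(Rational(3, 2), Pow(Rational(-14199, 4), -1), Add(1, Rational(-14199, 4)))) = Add(-114505, Mul(Rational(3, 2), Rational(-4, 14199), Rational(-14195, 4))) = Add(-114505, Rational(14195, 9466)) = Rational(-1083890135, 9466)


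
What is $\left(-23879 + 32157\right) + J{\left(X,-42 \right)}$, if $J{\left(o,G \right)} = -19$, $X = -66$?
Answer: $8259$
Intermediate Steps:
$\left(-23879 + 32157\right) + J{\left(X,-42 \right)} = \left(-23879 + 32157\right) - 19 = 8278 - 19 = 8259$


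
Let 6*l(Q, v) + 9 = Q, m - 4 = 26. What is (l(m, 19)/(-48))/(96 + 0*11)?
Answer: -7/9216 ≈ -0.00075955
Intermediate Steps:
m = 30 (m = 4 + 26 = 30)
l(Q, v) = -3/2 + Q/6
(l(m, 19)/(-48))/(96 + 0*11) = ((-3/2 + (1/6)*30)/(-48))/(96 + 0*11) = ((-3/2 + 5)*(-1/48))/(96 + 0) = ((7/2)*(-1/48))/96 = -7/96*1/96 = -7/9216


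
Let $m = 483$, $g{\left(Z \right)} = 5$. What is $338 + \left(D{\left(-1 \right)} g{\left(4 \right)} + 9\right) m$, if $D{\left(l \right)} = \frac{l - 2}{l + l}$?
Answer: $\frac{16615}{2} \approx 8307.5$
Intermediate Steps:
$D{\left(l \right)} = \frac{-2 + l}{2 l}$
$338 + \left(D{\left(-1 \right)} g{\left(4 \right)} + 9\right) m = 338 + \left(\frac{-2 - 1}{2 \left(-1\right)} 5 + 9\right) 483 = 338 + \left(\frac{1}{2} \left(-1\right) \left(-3\right) 5 + 9\right) 483 = 338 + \left(\frac{3}{2} \cdot 5 + 9\right) 483 = 338 + \left(\frac{15}{2} + 9\right) 483 = 338 + \frac{33}{2} \cdot 483 = 338 + \frac{15939}{2} = \frac{16615}{2}$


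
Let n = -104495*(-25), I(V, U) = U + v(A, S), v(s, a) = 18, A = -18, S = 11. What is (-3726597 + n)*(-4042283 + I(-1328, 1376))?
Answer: 4502447423358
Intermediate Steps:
I(V, U) = 18 + U (I(V, U) = U + 18 = 18 + U)
n = 2612375
(-3726597 + n)*(-4042283 + I(-1328, 1376)) = (-3726597 + 2612375)*(-4042283 + (18 + 1376)) = -1114222*(-4042283 + 1394) = -1114222*(-4040889) = 4502447423358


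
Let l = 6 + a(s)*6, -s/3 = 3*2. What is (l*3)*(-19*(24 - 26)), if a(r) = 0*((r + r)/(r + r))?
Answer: 684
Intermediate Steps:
s = -18 (s = -9*2 = -3*6 = -18)
a(r) = 0 (a(r) = 0*((2*r)/((2*r))) = 0*((2*r)*(1/(2*r))) = 0*1 = 0)
l = 6 (l = 6 + 0*6 = 6 + 0 = 6)
(l*3)*(-19*(24 - 26)) = (6*3)*(-19*(24 - 26)) = 18*(-19*(-2)) = 18*38 = 684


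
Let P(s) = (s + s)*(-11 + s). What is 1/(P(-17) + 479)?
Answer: 1/1431 ≈ 0.00069881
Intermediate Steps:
P(s) = 2*s*(-11 + s) (P(s) = (2*s)*(-11 + s) = 2*s*(-11 + s))
1/(P(-17) + 479) = 1/(2*(-17)*(-11 - 17) + 479) = 1/(2*(-17)*(-28) + 479) = 1/(952 + 479) = 1/1431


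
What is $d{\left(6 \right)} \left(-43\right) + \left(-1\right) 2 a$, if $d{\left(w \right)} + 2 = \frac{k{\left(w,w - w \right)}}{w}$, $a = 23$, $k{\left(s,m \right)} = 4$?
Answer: $\frac{34}{3} \approx 11.333$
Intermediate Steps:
$d{\left(w \right)} = -2 + \frac{4}{w}$
$d{\left(6 \right)} \left(-43\right) + \left(-1\right) 2 a = \left(-2 + \frac{4}{6}\right) \left(-43\right) + \left(-1\right) 2 \cdot 23 = \left(-2 + 4 \cdot \frac{1}{6}\right) \left(-43\right) - 46 = \left(-2 + \frac{2}{3}\right) \left(-43\right) - 46 = \left(- \frac{4}{3}\right) \left(-43\right) - 46 = \frac{172}{3} - 46 = \frac{34}{3}$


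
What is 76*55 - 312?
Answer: 3868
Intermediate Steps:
76*55 - 312 = 4180 - 312 = 3868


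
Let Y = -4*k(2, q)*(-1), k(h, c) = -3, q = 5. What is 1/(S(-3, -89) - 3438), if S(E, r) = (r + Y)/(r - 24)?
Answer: -113/388393 ≈ -0.00029094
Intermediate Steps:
Y = -12 (Y = -4*(-3)*(-1) = 12*(-1) = -12)
S(E, r) = (-12 + r)/(-24 + r) (S(E, r) = (r - 12)/(r - 24) = (-12 + r)/(-24 + r))
1/(S(-3, -89) - 3438) = 1/((-12 - 89)/(-24 - 89) - 3438) = 1/(-101/(-113) - 3438) = 1/(-1/113*(-101) - 3438) = 1/(101/113 - 3438) = 1/(-388393/113) = -113/388393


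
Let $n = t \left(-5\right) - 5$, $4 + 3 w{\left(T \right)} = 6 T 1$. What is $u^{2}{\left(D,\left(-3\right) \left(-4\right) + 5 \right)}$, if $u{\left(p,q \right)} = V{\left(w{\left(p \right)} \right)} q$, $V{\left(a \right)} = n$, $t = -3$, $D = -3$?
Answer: $28900$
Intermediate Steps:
$w{\left(T \right)} = - \frac{4}{3} + 2 T$ ($w{\left(T \right)} = - \frac{4}{3} + \frac{6 T 1}{3} = - \frac{4}{3} + \frac{6 T}{3} = - \frac{4}{3} + 2 T$)
$n = 10$ ($n = \left(-3\right) \left(-5\right) - 5 = 15 - 5 = 10$)
$V{\left(a \right)} = 10$
$u{\left(p,q \right)} = 10 q$
$u^{2}{\left(D,\left(-3\right) \left(-4\right) + 5 \right)} = \left(10 \left(\left(-3\right) \left(-4\right) + 5\right)\right)^{2} = \left(10 \left(12 + 5\right)\right)^{2} = \left(10 \cdot 17\right)^{2} = 170^{2} = 28900$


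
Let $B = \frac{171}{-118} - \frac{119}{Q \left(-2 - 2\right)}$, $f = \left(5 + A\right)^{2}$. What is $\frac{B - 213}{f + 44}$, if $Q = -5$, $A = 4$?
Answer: $- \frac{260071}{147500} \approx -1.7632$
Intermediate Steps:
$f = 81$ ($f = \left(5 + 4\right)^{2} = 9^{2} = 81$)
$B = - \frac{8731}{1180}$ ($B = \frac{171}{-118} - \frac{119}{\left(-5\right) \left(-2 - 2\right)} = 171 \left(- \frac{1}{118}\right) - \frac{119}{\left(-5\right) \left(-4\right)} = - \frac{171}{118} - \frac{119}{20} = - \frac{8731}{1180} \approx -7.3992$)
$\frac{B - 213}{f + 44} = \frac{- \frac{8731}{1180} - 213}{81 + 44} = - \frac{260071}{1180 \cdot 125} = \left(- \frac{260071}{1180}\right) \frac{1}{125} = - \frac{260071}{147500}$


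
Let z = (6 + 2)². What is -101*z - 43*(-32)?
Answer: -5088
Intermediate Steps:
z = 64 (z = 8² = 64)
-101*z - 43*(-32) = -101*64 - 43*(-32) = -6464 - 1*(-1376) = -6464 + 1376 = -5088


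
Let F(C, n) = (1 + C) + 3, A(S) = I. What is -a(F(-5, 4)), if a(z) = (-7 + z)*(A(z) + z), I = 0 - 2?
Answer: -24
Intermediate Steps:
I = -2
A(S) = -2
F(C, n) = 4 + C
a(z) = (-7 + z)*(-2 + z)
-a(F(-5, 4)) = -(14 + (4 - 5)² - 9*(4 - 5)) = -(14 + (-1)² - 9*(-1)) = -(14 + 1 + 9) = -1*24 = -24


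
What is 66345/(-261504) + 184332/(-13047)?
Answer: -5452128727/379093632 ≈ -14.382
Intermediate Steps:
66345/(-261504) + 184332/(-13047) = 66345*(-1/261504) + 184332*(-1/13047) = -22115/87168 - 61444/4349 = -5452128727/379093632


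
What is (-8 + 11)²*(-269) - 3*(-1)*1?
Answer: -2418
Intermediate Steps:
(-8 + 11)²*(-269) - 3*(-1)*1 = 3²*(-269) + 3*1 = 9*(-269) + 3 = -2421 + 3 = -2418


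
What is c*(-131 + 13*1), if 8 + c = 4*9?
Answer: -3304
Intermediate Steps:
c = 28 (c = -8 + 4*9 = -8 + 36 = 28)
c*(-131 + 13*1) = 28*(-131 + 13*1) = 28*(-131 + 13) = 28*(-118) = -3304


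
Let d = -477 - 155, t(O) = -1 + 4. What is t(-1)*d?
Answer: -1896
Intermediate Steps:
t(O) = 3
d = -632
t(-1)*d = 3*(-632) = -1896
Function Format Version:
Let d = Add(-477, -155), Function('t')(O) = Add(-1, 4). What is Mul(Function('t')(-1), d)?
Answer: -1896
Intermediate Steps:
Function('t')(O) = 3
d = -632
Mul(Function('t')(-1), d) = Mul(3, -632) = -1896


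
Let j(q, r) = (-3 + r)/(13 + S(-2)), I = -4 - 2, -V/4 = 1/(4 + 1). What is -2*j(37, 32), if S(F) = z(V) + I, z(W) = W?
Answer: -290/31 ≈ -9.3548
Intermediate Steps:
V = -4/5 (V = -4/(4 + 1) = -4/5 ≈ -0.80000)
I = -6
S(F) = -34/5 (S(F) = -4/5 - 6 = -34/5)
j(q, r) = -15/31 + 5*r/31 (j(q, r) = (-3 + r)/(13 - 34/5) = (-3 + r)/(31/5) = (-3 + r)*(5/31) = -15/31 + 5*r/31)
-2*j(37, 32) = -2*(-15/31 + (5/31)*32) = -2*(-15/31 + 160/31) = -2*145/31 = -290/31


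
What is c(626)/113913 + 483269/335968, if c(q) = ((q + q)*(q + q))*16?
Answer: 8481149563549/38271122784 ≈ 221.61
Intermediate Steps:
c(q) = 64*q² (c(q) = ((2*q)*(2*q))*16 = (4*q²)*16 = 64*q²)
c(626)/113913 + 483269/335968 = (64*626²)/113913 + 483269/335968 = (64*391876)*(1/113913) + 483269*(1/335968) = 25080064*(1/113913) + 483269/335968 = 25080064/113913 + 483269/335968 = 8481149563549/38271122784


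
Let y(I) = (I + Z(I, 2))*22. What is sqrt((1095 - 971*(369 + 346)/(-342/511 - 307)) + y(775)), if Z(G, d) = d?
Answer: sqrt(505368810793514)/157219 ≈ 142.99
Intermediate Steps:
y(I) = 44 + 22*I (y(I) = (I + 2)*22 = (2 + I)*22 = 44 + 22*I)
sqrt((1095 - 971*(369 + 346)/(-342/511 - 307)) + y(775)) = sqrt((1095 - 971*(369 + 346)/(-342/511 - 307)) + (44 + 22*775)) = sqrt((1095 - 694265/(-342*1/511 - 307)) + (44 + 17050)) = sqrt((1095 - 694265/(-342/511 - 307)) + 17094) = sqrt((1095 - 694265/(-157219/511)) + 17094) = sqrt((1095 - 694265*(-511)/157219) + 17094) = sqrt((1095 - 971*(-365365/157219)) + 17094) = sqrt((1095 + 354769415/157219) + 17094) = sqrt(526924220/157219 + 17094) = sqrt(3214425806/157219) = sqrt(505368810793514)/157219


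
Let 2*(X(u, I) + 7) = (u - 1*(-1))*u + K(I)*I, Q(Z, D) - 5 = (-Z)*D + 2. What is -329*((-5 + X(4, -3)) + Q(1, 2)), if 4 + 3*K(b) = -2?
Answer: -1974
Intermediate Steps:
K(b) = -2 (K(b) = -4/3 + (⅓)*(-2) = -4/3 - ⅔ = -2)
Q(Z, D) = 7 - D*Z (Q(Z, D) = 5 + ((-Z)*D + 2) = 5 + (-D*Z + 2) = 5 + (2 - D*Z) = 7 - D*Z)
X(u, I) = -7 - I + u*(1 + u)/2 (X(u, I) = -7 + ((u - 1*(-1))*u - 2*I)/2 = -7 + ((u + 1)*u - 2*I)/2 = -7 + ((1 + u)*u - 2*I)/2 = -7 + (u*(1 + u) - 2*I)/2 = -7 + (-2*I + u*(1 + u))/2 = -7 + (-I + u*(1 + u)/2) = -7 - I + u*(1 + u)/2)
-329*((-5 + X(4, -3)) + Q(1, 2)) = -329*((-5 + (-7 + (½)*4 + (½)*4² - 1*(-3))) + (7 - 1*2*1)) = -329*((-5 + (-7 + 2 + (½)*16 + 3)) + (7 - 2)) = -329*((-5 + (-7 + 2 + 8 + 3)) + 5) = -329*((-5 + 6) + 5) = -329*(1 + 5) = -329*6 = -1974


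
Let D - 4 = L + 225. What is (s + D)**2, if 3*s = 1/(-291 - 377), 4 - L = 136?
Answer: 37786305769/4016016 ≈ 9408.9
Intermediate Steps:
L = -132 (L = 4 - 1*136 = 4 - 136 = -132)
D = 97 (D = 4 + (-132 + 225) = 4 + 93 = 97)
s = -1/2004 (s = 1/(3*(-291 - 377)) = (1/3)/(-668) = (1/3)*(-1/668) = -1/2004 ≈ -0.00049900)
(s + D)**2 = (-1/2004 + 97)**2 = (194387/2004)**2 = 37786305769/4016016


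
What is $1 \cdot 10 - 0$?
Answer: $10$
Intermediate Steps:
$1 \cdot 10 - 0 = 10 + 0 = 10$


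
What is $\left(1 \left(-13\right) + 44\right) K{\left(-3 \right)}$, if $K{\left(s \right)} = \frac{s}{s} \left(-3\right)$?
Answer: $-93$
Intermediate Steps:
$K{\left(s \right)} = -3$ ($K{\left(s \right)} = 1 \left(-3\right) = -3$)
$\left(1 \left(-13\right) + 44\right) K{\left(-3 \right)} = \left(1 \left(-13\right) + 44\right) \left(-3\right) = \left(-13 + 44\right) \left(-3\right) = 31 \left(-3\right) = -93$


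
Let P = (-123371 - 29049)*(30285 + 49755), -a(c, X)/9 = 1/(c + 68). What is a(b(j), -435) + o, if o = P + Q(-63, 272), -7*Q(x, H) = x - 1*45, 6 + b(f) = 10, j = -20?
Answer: -683183019943/56 ≈ -1.2200e+10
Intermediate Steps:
b(f) = 4 (b(f) = -6 + 10 = 4)
Q(x, H) = 45/7 - x/7 (Q(x, H) = -(x - 1*45)/7 = -(x - 45)/7 = -(-45 + x)/7 = 45/7 - x/7)
a(c, X) = -9/(68 + c) (a(c, X) = -9/(c + 68) = -9/(68 + c))
P = -12199696800 (P = -152420*80040 = -12199696800)
o = -85397877492/7 (o = -12199696800 + (45/7 - ⅐*(-63)) = -12199696800 + (45/7 + 9) = -12199696800 + 108/7 = -85397877492/7 ≈ -1.2200e+10)
a(b(j), -435) + o = -9/(68 + 4) - 85397877492/7 = -9/72 - 85397877492/7 = -9*1/72 - 85397877492/7 = -⅛ - 85397877492/7 = -683183019943/56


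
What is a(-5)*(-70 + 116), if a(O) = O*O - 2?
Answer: 1058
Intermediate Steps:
a(O) = -2 + O² (a(O) = O² - 2 = -2 + O²)
a(-5)*(-70 + 116) = (-2 + (-5)²)*(-70 + 116) = (-2 + 25)*46 = 23*46 = 1058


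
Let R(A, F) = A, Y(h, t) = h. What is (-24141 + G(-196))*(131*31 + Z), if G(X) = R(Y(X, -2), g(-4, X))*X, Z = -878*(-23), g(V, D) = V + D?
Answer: 346240125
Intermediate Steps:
g(V, D) = D + V
Z = 20194
G(X) = X² (G(X) = X*X = X²)
(-24141 + G(-196))*(131*31 + Z) = (-24141 + (-196)²)*(131*31 + 20194) = (-24141 + 38416)*(4061 + 20194) = 14275*24255 = 346240125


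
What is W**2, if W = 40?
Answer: 1600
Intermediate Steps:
W**2 = 40**2 = 1600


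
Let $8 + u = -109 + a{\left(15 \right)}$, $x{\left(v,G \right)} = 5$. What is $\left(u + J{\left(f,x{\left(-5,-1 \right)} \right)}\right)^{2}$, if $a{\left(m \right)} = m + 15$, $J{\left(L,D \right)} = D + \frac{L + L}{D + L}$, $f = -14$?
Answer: $\frac{504100}{81} \approx 6223.5$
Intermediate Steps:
$J{\left(L,D \right)} = D + \frac{2 L}{D + L}$
$a{\left(m \right)} = 15 + m$
$u = -87$ ($u = -8 + \left(-109 + \left(15 + 15\right)\right) = -8 + \left(-109 + 30\right) = -8 - 79 = -87$)
$\left(u + J{\left(f,x{\left(-5,-1 \right)} \right)}\right)^{2} = \left(-87 + \frac{5^{2} + 2 \left(-14\right) + 5 \left(-14\right)}{5 - 14}\right)^{2} = \left(-87 + \frac{25 - 28 - 70}{-9}\right)^{2} = \left(-87 - - \frac{73}{9}\right)^{2} = \left(-87 + \frac{73}{9}\right)^{2} = \left(- \frac{710}{9}\right)^{2} = \frac{504100}{81}$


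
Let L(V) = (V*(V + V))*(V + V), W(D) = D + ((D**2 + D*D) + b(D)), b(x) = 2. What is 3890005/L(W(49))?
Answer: 3890005/457183833908 ≈ 8.5086e-6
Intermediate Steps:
W(D) = 2 + D + 2*D**2 (W(D) = D + ((D**2 + D*D) + 2) = D + ((D**2 + D**2) + 2) = D + (2*D**2 + 2) = D + (2 + 2*D**2) = 2 + D + 2*D**2)
L(V) = 4*V**3 (L(V) = (V*(2*V))*(2*V) = (2*V**2)*(2*V) = 4*V**3)
3890005/L(W(49)) = 3890005/((4*(2 + 49 + 2*49**2)**3)) = 3890005/((4*(2 + 49 + 2*2401)**3)) = 3890005/((4*(2 + 49 + 4802)**3)) = 3890005/((4*4853**3)) = 3890005/((4*114295958477)) = 3890005/457183833908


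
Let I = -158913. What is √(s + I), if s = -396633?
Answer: I*√555546 ≈ 745.35*I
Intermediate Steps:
√(s + I) = √(-396633 - 158913) = √(-555546) = I*√555546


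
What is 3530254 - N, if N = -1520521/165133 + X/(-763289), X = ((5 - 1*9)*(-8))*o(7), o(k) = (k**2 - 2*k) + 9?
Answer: 444969210659489831/126044202437 ≈ 3.5303e+6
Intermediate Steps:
o(k) = 9 + k**2 - 2*k
X = 1408 (X = ((5 - 1*9)*(-8))*(9 + 7**2 - 2*7) = ((5 - 9)*(-8))*(9 + 49 - 14) = -4*(-8)*44 = 32*44 = 1408)
N = -1160829460833/126044202437 (N = -1520521/165133 + 1408/(-763289) = -1520521*1/165133 + 1408*(-1/763289) = -1520521/165133 - 1408/763289 = -1160829460833/126044202437 ≈ -9.2097)
3530254 - N = 3530254 - 1*(-1160829460833/126044202437) = 3530254 + 1160829460833/126044202437 = 444969210659489831/126044202437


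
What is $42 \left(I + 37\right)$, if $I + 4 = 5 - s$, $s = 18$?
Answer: $840$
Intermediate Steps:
$I = -17$ ($I = -4 + \left(5 - 18\right) = -4 - 13 = -17$)
$42 \left(I + 37\right) = 42 \left(-17 + 37\right) = 42 \cdot 20 = 840$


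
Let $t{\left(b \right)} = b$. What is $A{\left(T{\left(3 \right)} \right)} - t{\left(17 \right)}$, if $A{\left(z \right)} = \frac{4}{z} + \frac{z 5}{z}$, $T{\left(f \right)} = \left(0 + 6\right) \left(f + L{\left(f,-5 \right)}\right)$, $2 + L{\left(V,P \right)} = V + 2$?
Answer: $- \frac{107}{9} \approx -11.889$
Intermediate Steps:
$L{\left(V,P \right)} = V$ ($L{\left(V,P \right)} = -2 + \left(V + 2\right) = -2 + \left(2 + V\right) = V$)
$T{\left(f \right)} = 12 f$ ($T{\left(f \right)} = \left(0 + 6\right) \left(f + f\right) = 6 \cdot 2 f = 12 f$)
$A{\left(z \right)} = 5 + \frac{4}{z}$ ($A{\left(z \right)} = \frac{4}{z} + \frac{5 z}{z} = \frac{4}{z} + 5 = 5 + \frac{4}{z}$)
$A{\left(T{\left(3 \right)} \right)} - t{\left(17 \right)} = \left(5 + \frac{4}{12 \cdot 3}\right) - 17 = \left(5 + \frac{4}{36}\right) - 17 = \left(5 + 4 \cdot \frac{1}{36}\right) - 17 = \left(5 + \frac{1}{9}\right) - 17 = \frac{46}{9} - 17 = - \frac{107}{9}$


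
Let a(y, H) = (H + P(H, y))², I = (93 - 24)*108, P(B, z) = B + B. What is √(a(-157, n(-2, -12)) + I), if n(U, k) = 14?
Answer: 96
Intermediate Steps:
P(B, z) = 2*B
I = 7452 (I = 69*108 = 7452)
a(y, H) = 9*H² (a(y, H) = (H + 2*H)² = (3*H)² = 9*H²)
√(a(-157, n(-2, -12)) + I) = √(9*14² + 7452) = √(9*196 + 7452) = √(1764 + 7452) = √9216 = 96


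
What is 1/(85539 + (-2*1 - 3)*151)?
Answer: 1/84784 ≈ 1.1795e-5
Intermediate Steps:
1/(85539 + (-2*1 - 3)*151) = 1/(85539 + (-2 - 3)*151) = 1/(85539 - 5*151) = 1/(85539 - 755) = 1/84784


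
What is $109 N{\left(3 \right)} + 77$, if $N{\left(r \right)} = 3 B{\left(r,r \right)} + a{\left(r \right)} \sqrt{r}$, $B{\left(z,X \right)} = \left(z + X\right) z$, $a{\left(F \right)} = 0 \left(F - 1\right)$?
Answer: $5963$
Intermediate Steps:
$a{\left(F \right)} = 0$ ($a{\left(F \right)} = 0 \left(-1 + F\right) = 0$)
$B{\left(z,X \right)} = z \left(X + z\right)$ ($B{\left(z,X \right)} = \left(X + z\right) z = z \left(X + z\right)$)
$N{\left(r \right)} = 6 r^{2}$ ($N{\left(r \right)} = 3 r \left(r + r\right) + 0 \sqrt{r} = 3 r 2 r + 0 = 3 \cdot 2 r^{2} + 0 = 6 r^{2} + 0 = 6 r^{2}$)
$109 N{\left(3 \right)} + 77 = 109 \cdot 6 \cdot 3^{2} + 77 = 109 \cdot 6 \cdot 9 + 77 = 109 \cdot 54 + 77 = 5886 + 77 = 5963$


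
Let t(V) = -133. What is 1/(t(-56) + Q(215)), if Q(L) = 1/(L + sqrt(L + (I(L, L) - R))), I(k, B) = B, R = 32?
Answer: -3047388/405288307 + sqrt(398)/810576614 ≈ -0.0075190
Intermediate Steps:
Q(L) = 1/(L + sqrt(-32 + 2*L)) (Q(L) = 1/(L + sqrt(L + (L - 1*32))) = 1/(L + sqrt(L + (L - 32))) = 1/(L + sqrt(L + (-32 + L))) = 1/(L + sqrt(-32 + 2*L)))
1/(t(-56) + Q(215)) = 1/(-133 + 1/(215 + sqrt(2)*sqrt(-16 + 215))) = 1/(-133 + 1/(215 + sqrt(2)*sqrt(199))) = 1/(-133 + 1/(215 + sqrt(398)))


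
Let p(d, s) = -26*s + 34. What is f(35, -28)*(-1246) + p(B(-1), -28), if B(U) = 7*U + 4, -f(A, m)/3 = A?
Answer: 131592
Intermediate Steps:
f(A, m) = -3*A
B(U) = 4 + 7*U
p(d, s) = 34 - 26*s
f(35, -28)*(-1246) + p(B(-1), -28) = -3*35*(-1246) + (34 - 26*(-28)) = -105*(-1246) + (34 + 728) = 130830 + 762 = 131592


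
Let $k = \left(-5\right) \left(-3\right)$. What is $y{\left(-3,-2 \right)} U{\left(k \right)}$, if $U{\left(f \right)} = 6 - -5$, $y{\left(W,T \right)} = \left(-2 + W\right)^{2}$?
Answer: $275$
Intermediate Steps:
$k = 15$
$U{\left(f \right)} = 11$ ($U{\left(f \right)} = 6 + 5 = 11$)
$y{\left(-3,-2 \right)} U{\left(k \right)} = \left(-2 - 3\right)^{2} \cdot 11 = \left(-5\right)^{2} \cdot 11 = 25 \cdot 11 = 275$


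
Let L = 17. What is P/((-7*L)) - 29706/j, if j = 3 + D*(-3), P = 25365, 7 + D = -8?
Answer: -792089/952 ≈ -832.03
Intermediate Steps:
D = -15 (D = -7 - 8 = -15)
j = 48 (j = 3 - 15*(-3) = 3 + 45 = 48)
P/((-7*L)) - 29706/j = 25365/((-7*17)) - 29706/48 = 25365/(-119) - 29706*1/48 = 25365*(-1/119) - 4951/8 = -25365/119 - 4951/8 = -792089/952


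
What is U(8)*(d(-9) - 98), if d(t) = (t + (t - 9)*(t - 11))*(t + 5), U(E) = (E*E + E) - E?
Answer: -96128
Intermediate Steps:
U(E) = E² (U(E) = (E² + E) - E = (E + E²) - E = E²)
d(t) = (5 + t)*(t + (-11 + t)*(-9 + t)) (d(t) = (t + (-9 + t)*(-11 + t))*(5 + t) = (t + (-11 + t)*(-9 + t))*(5 + t) = (5 + t)*(t + (-11 + t)*(-9 + t)))
U(8)*(d(-9) - 98) = 8²*((495 + (-9)³ - 14*(-9)² + 4*(-9)) - 98) = 64*((495 - 729 - 14*81 - 36) - 98) = 64*((495 - 729 - 1134 - 36) - 98) = 64*(-1404 - 98) = 64*(-1502) = -96128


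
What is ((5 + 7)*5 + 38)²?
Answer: 9604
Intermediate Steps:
((5 + 7)*5 + 38)² = (12*5 + 38)² = (60 + 38)² = 98² = 9604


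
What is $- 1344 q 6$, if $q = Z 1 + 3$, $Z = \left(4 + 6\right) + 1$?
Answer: $-112896$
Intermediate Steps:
$Z = 11$ ($Z = 10 + 1 = 11$)
$q = 14$ ($q = 11 \cdot 1 + 3 = 11 + 3 = 14$)
$- 1344 q 6 = - 1344 \cdot 14 \cdot 6 = \left(-1344\right) 84 = -112896$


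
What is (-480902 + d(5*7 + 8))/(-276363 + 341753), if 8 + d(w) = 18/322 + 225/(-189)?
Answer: -116140039/15791685 ≈ -7.3545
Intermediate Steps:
d(w) = -4412/483 (d(w) = -8 + (18/322 + 225/(-189)) = -8 + (18*(1/322) + 225*(-1/189)) = -8 + (9/161 - 25/21) = -8 - 548/483 = -4412/483)
(-480902 + d(5*7 + 8))/(-276363 + 341753) = (-480902 - 4412/483)/(-276363 + 341753) = -232280078/483/65390 = -232280078/483*1/65390 = -116140039/15791685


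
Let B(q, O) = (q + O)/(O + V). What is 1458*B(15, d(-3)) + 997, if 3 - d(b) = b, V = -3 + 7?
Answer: 20294/5 ≈ 4058.8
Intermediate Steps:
V = 4
d(b) = 3 - b
B(q, O) = (O + q)/(4 + O) (B(q, O) = (q + O)/(O + 4) = (O + q)/(4 + O))
1458*B(15, d(-3)) + 997 = 1458*(((3 - 1*(-3)) + 15)/(4 + (3 - 1*(-3)))) + 997 = 1458*(((3 + 3) + 15)/(4 + (3 + 3))) + 997 = 1458*((6 + 15)/(4 + 6)) + 997 = 1458*(21/10) + 997 = 15309/5 + 997 = 20294/5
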